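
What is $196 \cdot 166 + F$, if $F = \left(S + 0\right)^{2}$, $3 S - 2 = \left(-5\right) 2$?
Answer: $\frac{292888}{9} \approx 32543.0$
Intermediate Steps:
$S = - \frac{8}{3}$ ($S = \frac{2}{3} + \frac{\left(-5\right) 2}{3} = \frac{2}{3} + \frac{1}{3} \left(-10\right) = \frac{2}{3} - \frac{10}{3} = - \frac{8}{3} \approx -2.6667$)
$F = \frac{64}{9}$ ($F = \left(- \frac{8}{3} + 0\right)^{2} = \left(- \frac{8}{3}\right)^{2} = \frac{64}{9} \approx 7.1111$)
$196 \cdot 166 + F = 196 \cdot 166 + \frac{64}{9} = 32536 + \frac{64}{9} = \frac{292888}{9}$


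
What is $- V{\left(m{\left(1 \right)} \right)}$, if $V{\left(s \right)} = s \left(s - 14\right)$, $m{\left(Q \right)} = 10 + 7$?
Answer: $-51$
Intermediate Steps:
$m{\left(Q \right)} = 17$
$V{\left(s \right)} = s \left(-14 + s\right)$
$- V{\left(m{\left(1 \right)} \right)} = - 17 \left(-14 + 17\right) = - 17 \cdot 3 = \left(-1\right) 51 = -51$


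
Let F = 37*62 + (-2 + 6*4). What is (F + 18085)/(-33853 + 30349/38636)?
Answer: -34270132/56865833 ≈ -0.60265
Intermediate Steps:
F = 2316 (F = 2294 + (-2 + 24) = 2294 + 22 = 2316)
(F + 18085)/(-33853 + 30349/38636) = (2316 + 18085)/(-33853 + 30349/38636) = 20401/(-33853 + 30349*(1/38636)) = 20401/(-33853 + 30349/38636) = 20401/(-1307914159/38636) = 20401*(-38636/1307914159) = -34270132/56865833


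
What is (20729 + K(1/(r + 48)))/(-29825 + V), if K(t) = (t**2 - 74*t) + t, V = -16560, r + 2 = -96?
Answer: -51826151/115962500 ≈ -0.44692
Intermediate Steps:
r = -98 (r = -2 - 96 = -98)
K(t) = t**2 - 73*t
(20729 + K(1/(r + 48)))/(-29825 + V) = (20729 + (-73 + 1/(-98 + 48))/(-98 + 48))/(-29825 - 16560) = (20729 + (-73 + 1/(-50))/(-50))/(-46385) = (20729 - (-73 - 1/50)/50)*(-1/46385) = (20729 - 1/50*(-3651/50))*(-1/46385) = (20729 + 3651/2500)*(-1/46385) = (51826151/2500)*(-1/46385) = -51826151/115962500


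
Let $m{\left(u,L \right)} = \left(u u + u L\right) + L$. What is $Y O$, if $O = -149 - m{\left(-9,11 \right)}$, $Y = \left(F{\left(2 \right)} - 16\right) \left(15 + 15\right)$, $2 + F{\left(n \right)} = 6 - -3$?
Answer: $38340$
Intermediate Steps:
$m{\left(u,L \right)} = L + u^{2} + L u$ ($m{\left(u,L \right)} = \left(u^{2} + L u\right) + L = L + u^{2} + L u$)
$F{\left(n \right)} = 7$ ($F{\left(n \right)} = -2 + \left(6 - -3\right) = -2 + \left(6 + 3\right) = -2 + 9 = 7$)
$Y = -270$ ($Y = \left(7 - 16\right) \left(15 + 15\right) = \left(-9\right) 30 = -270$)
$O = -142$ ($O = -149 - \left(11 + \left(-9\right)^{2} + 11 \left(-9\right)\right) = -149 - \left(11 + 81 - 99\right) = -149 - -7 = -149 + 7 = -142$)
$Y O = \left(-270\right) \left(-142\right) = 38340$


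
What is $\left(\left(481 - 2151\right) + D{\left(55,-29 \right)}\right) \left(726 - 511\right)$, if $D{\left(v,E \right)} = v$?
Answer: $-347225$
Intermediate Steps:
$\left(\left(481 - 2151\right) + D{\left(55,-29 \right)}\right) \left(726 - 511\right) = \left(\left(481 - 2151\right) + 55\right) \left(726 - 511\right) = \left(-1670 + 55\right) 215 = \left(-1615\right) 215 = -347225$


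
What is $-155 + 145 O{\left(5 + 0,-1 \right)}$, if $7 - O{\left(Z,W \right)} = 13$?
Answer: $-1025$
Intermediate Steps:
$O{\left(Z,W \right)} = -6$ ($O{\left(Z,W \right)} = 7 - 13 = -6$)
$-155 + 145 O{\left(5 + 0,-1 \right)} = -155 + 145 \left(-6\right) = -155 - 870 = -1025$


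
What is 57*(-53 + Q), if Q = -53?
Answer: -6042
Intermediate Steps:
57*(-53 + Q) = 57*(-53 - 53) = 57*(-106) = -6042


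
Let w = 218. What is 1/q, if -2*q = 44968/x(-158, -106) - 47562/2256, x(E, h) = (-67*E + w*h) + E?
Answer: 1191920/14677791 ≈ 0.081206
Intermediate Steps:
x(E, h) = -66*E + 218*h (x(E, h) = (-67*E + 218*h) + E = -66*E + 218*h)
q = 14677791/1191920 (q = -(44968/(-66*(-158) + 218*(-106)) - 47562/2256)/2 = -(44968/(10428 - 23108) - 47562*1/2256)/2 = -(44968/(-12680) - 7927/376)/2 = -(44968*(-1/12680) - 7927/376)/2 = -(-5621/1585 - 7927/376)/2 = -½*(-14677791/595960) = 14677791/1191920 ≈ 12.314)
1/q = 1/(14677791/1191920) = 1191920/14677791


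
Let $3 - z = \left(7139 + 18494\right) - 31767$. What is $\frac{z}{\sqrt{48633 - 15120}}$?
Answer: $\frac{6137 \sqrt{33513}}{33513} \approx 33.523$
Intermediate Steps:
$z = 6137$ ($z = 3 - \left(\left(7139 + 18494\right) - 31767\right) = 3 - \left(25633 - 31767\right) = 3 - -6134 = 3 + 6134 = 6137$)
$\frac{z}{\sqrt{48633 - 15120}} = \frac{6137}{\sqrt{48633 - 15120}} = \frac{6137}{\sqrt{33513}} = 6137 \frac{\sqrt{33513}}{33513} = \frac{6137 \sqrt{33513}}{33513}$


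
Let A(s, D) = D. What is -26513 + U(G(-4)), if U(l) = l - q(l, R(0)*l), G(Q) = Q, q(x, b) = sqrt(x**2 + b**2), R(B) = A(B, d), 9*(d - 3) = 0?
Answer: -26517 - 4*sqrt(10) ≈ -26530.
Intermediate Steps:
d = 3 (d = 3 + (1/9)*0 = 3 + 0 = 3)
R(B) = 3
q(x, b) = sqrt(b**2 + x**2)
U(l) = l - sqrt(10)*sqrt(l**2) (U(l) = l - sqrt((3*l)**2 + l**2) = l - sqrt(9*l**2 + l**2) = l - sqrt(10*l**2) = l - sqrt(10)*sqrt(l**2))
-26513 + U(G(-4)) = -26513 + (-4 - sqrt(10)*sqrt((-4)**2)) = -26513 + (-4 - sqrt(10)*sqrt(16)) = -26513 + (-4 - 1*sqrt(10)*4) = -26513 + (-4 - 4*sqrt(10)) = -26517 - 4*sqrt(10)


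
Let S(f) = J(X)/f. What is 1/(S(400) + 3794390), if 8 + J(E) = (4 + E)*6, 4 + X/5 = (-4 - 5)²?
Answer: 200/758879163 ≈ 2.6355e-7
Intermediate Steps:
X = 385 (X = -20 + 5*(-4 - 5)² = -20 + 5*(-9)² = -20 + 5*81 = -20 + 405 = 385)
J(E) = 16 + 6*E (J(E) = -8 + (4 + E)*6 = -8 + (24 + 6*E) = 16 + 6*E)
S(f) = 2326/f (S(f) = (16 + 6*385)/f = (16 + 2310)/f = 2326/f)
1/(S(400) + 3794390) = 1/(2326/400 + 3794390) = 1/(2326*(1/400) + 3794390) = 1/(1163/200 + 3794390) = 1/(758879163/200) = 200/758879163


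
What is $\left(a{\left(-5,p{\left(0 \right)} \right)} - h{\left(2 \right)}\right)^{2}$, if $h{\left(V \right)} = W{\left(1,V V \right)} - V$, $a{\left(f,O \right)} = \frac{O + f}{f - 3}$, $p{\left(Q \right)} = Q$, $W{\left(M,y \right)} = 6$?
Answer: $\frac{729}{64} \approx 11.391$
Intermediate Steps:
$a{\left(f,O \right)} = \frac{O + f}{-3 + f}$
$h{\left(V \right)} = 6 - V$
$\left(a{\left(-5,p{\left(0 \right)} \right)} - h{\left(2 \right)}\right)^{2} = \left(\frac{0 - 5}{-3 - 5} - \left(6 - 2\right)\right)^{2} = \left(\frac{1}{-8} \left(-5\right) - \left(6 - 2\right)\right)^{2} = \left(\left(- \frac{1}{8}\right) \left(-5\right) - 4\right)^{2} = \left(\frac{5}{8} - 4\right)^{2} = \left(- \frac{27}{8}\right)^{2} = \frac{729}{64}$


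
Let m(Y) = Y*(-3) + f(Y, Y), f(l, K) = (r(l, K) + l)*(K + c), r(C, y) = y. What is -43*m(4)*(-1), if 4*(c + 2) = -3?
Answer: -86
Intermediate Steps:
c = -11/4 (c = -2 + (1/4)*(-3) = -2 - 3/4 = -11/4 ≈ -2.7500)
f(l, K) = (-11/4 + K)*(K + l) (f(l, K) = (K + l)*(K - 11/4) = (K + l)*(-11/4 + K) = (-11/4 + K)*(K + l))
m(Y) = 2*Y**2 - 17*Y/2 (m(Y) = Y*(-3) + (Y**2 - 11*Y/4 - 11*Y/4 + Y*Y) = -3*Y + (Y**2 - 11*Y/4 - 11*Y/4 + Y**2) = -3*Y + (2*Y**2 - 11*Y/2) = 2*Y**2 - 17*Y/2)
-43*m(4)*(-1) = -43*4*(-17 + 4*4)/2*(-1) = -43*4*(-17 + 16)/2*(-1) = -43*4*(-1)/2*(-1) = -43*(-2)*(-1) = 86*(-1) = -86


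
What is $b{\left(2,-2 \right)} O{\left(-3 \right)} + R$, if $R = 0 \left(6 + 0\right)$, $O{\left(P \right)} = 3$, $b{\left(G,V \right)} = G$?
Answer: $6$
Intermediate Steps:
$R = 0$ ($R = 0 \cdot 6 = 0$)
$b{\left(2,-2 \right)} O{\left(-3 \right)} + R = 2 \cdot 3 + 0 = 6 + 0 = 6$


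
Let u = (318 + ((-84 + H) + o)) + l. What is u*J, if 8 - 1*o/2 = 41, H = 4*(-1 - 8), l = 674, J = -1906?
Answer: -1536236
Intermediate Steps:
H = -36 (H = 4*(-9) = -36)
o = -66 (o = 16 - 2*41 = 16 - 82 = -66)
u = 806 (u = (318 + ((-84 - 36) - 66)) + 674 = (318 + (-120 - 66)) + 674 = (318 - 186) + 674 = 132 + 674 = 806)
u*J = 806*(-1906) = -1536236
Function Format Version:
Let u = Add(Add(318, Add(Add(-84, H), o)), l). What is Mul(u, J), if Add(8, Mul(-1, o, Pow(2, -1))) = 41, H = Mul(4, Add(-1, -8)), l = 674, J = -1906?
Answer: -1536236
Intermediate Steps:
H = -36 (H = Mul(4, -9) = -36)
o = -66 (o = Add(16, Mul(-2, 41)) = Add(16, -82) = -66)
u = 806 (u = Add(Add(318, Add(Add(-84, -36), -66)), 674) = Add(Add(318, Add(-120, -66)), 674) = Add(Add(318, -186), 674) = Add(132, 674) = 806)
Mul(u, J) = Mul(806, -1906) = -1536236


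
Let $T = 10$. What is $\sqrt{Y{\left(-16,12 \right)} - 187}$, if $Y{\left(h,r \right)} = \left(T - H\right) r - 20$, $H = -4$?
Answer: $i \sqrt{39} \approx 6.245 i$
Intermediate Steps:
$Y{\left(h,r \right)} = -20 + 14 r$ ($Y{\left(h,r \right)} = \left(10 - -4\right) r - 20 = \left(10 + 4\right) r - 20 = 14 r - 20 = -20 + 14 r$)
$\sqrt{Y{\left(-16,12 \right)} - 187} = \sqrt{\left(-20 + 14 \cdot 12\right) - 187} = \sqrt{\left(-20 + 168\right) - 187} = \sqrt{148 - 187} = \sqrt{-39} = i \sqrt{39}$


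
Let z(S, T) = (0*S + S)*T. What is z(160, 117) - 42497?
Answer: -23777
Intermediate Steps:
z(S, T) = S*T (z(S, T) = (0 + S)*T = S*T)
z(160, 117) - 42497 = 160*117 - 42497 = 18720 - 42497 = -23777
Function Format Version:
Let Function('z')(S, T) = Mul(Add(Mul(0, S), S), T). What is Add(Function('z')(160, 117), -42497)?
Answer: -23777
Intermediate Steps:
Function('z')(S, T) = Mul(S, T) (Function('z')(S, T) = Mul(Add(0, S), T) = Mul(S, T))
Add(Function('z')(160, 117), -42497) = Add(Mul(160, 117), -42497) = Add(18720, -42497) = -23777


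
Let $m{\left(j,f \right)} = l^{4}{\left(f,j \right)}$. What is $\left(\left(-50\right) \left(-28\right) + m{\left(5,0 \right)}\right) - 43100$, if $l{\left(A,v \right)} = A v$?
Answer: $-41700$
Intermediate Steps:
$m{\left(j,f \right)} = f^{4} j^{4}$ ($m{\left(j,f \right)} = \left(f j\right)^{4} = f^{4} j^{4}$)
$\left(\left(-50\right) \left(-28\right) + m{\left(5,0 \right)}\right) - 43100 = \left(\left(-50\right) \left(-28\right) + 0^{4} \cdot 5^{4}\right) - 43100 = \left(1400 + 0 \cdot 625\right) - 43100 = \left(1400 + 0\right) - 43100 = 1400 - 43100 = -41700$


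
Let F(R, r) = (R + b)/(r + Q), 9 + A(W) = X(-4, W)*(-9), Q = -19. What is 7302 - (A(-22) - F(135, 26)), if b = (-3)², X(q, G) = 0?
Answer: 51321/7 ≈ 7331.6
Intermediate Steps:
b = 9
A(W) = -9 (A(W) = -9 + 0*(-9) = -9 + 0 = -9)
F(R, r) = (9 + R)/(-19 + r) (F(R, r) = (R + 9)/(r - 19) = (9 + R)/(-19 + r))
7302 - (A(-22) - F(135, 26)) = 7302 - (-9 - (9 + 135)/(-19 + 26)) = 7302 - (-9 - 144/7) = 7302 - 1*(-207/7) = 7302 + 207/7 = 51321/7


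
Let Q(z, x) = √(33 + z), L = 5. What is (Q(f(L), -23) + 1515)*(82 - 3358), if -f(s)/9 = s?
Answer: -4963140 - 6552*I*√3 ≈ -4.9631e+6 - 11348.0*I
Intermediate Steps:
f(s) = -9*s
(Q(f(L), -23) + 1515)*(82 - 3358) = (√(33 - 9*5) + 1515)*(82 - 3358) = (√(33 - 45) + 1515)*(-3276) = (√(-12) + 1515)*(-3276) = (2*I*√3 + 1515)*(-3276) = (1515 + 2*I*√3)*(-3276) = -4963140 - 6552*I*√3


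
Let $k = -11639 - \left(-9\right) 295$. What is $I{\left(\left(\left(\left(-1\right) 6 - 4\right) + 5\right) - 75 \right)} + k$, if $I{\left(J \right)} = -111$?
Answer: $-9095$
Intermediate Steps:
$k = -8984$ ($k = -11639 - -2655 = -11639 + 2655 = -8984$)
$I{\left(\left(\left(\left(-1\right) 6 - 4\right) + 5\right) - 75 \right)} + k = -111 - 8984 = -9095$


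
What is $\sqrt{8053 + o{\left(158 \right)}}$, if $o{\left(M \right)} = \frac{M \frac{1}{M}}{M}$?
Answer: $\frac{15 \sqrt{893490}}{158} \approx 89.739$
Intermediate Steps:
$o{\left(M \right)} = \frac{1}{M}$ ($o{\left(M \right)} = 1 \frac{1}{M} = \frac{1}{M}$)
$\sqrt{8053 + o{\left(158 \right)}} = \sqrt{8053 + \frac{1}{158}} = \sqrt{\frac{1272375}{158}} = \frac{15 \sqrt{893490}}{158}$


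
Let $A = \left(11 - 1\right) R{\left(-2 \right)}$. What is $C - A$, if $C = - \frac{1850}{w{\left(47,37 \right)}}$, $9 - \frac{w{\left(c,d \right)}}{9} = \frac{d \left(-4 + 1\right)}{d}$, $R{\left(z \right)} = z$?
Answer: $\frac{155}{54} \approx 2.8704$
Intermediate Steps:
$w{\left(c,d \right)} = 108$ ($w{\left(c,d \right)} = 81 - 9 \frac{d \left(-4 + 1\right)}{d} = 81 - 9 \frac{d \left(-3\right)}{d} = 81 - 9 \frac{\left(-3\right) d}{d} = 81 - -27 = 81 + 27 = 108$)
$C = - \frac{925}{54}$ ($C = - \frac{1850}{108} = \left(-1850\right) \frac{1}{108} = - \frac{925}{54} \approx -17.13$)
$A = -20$ ($A = \left(11 - 1\right) \left(-2\right) = 10 \left(-2\right) = -20$)
$C - A = - \frac{925}{54} - -20 = - \frac{925}{54} + 20 = \frac{155}{54}$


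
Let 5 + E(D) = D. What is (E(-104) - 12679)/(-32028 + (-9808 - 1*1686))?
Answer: 6394/21761 ≈ 0.29383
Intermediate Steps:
E(D) = -5 + D
(E(-104) - 12679)/(-32028 + (-9808 - 1*1686)) = ((-5 - 104) - 12679)/(-32028 + (-9808 - 1*1686)) = (-109 - 12679)/(-32028 + (-9808 - 1686)) = -12788/(-32028 - 11494) = -12788/(-43522) = -12788*(-1/43522) = 6394/21761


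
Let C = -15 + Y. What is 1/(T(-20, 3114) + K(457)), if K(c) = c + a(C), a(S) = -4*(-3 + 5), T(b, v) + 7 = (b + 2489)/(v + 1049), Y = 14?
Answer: 4163/1842515 ≈ 0.0022594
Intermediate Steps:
C = -1 (C = -15 + 14 = -1)
T(b, v) = -7 + (2489 + b)/(1049 + v) (T(b, v) = -7 + (b + 2489)/(v + 1049) = -7 + (2489 + b)/(1049 + v))
a(S) = -8 (a(S) = -4*2 = -8)
K(c) = -8 + c (K(c) = c - 8 = -8 + c)
1/(T(-20, 3114) + K(457)) = 1/((-4854 - 20 - 7*3114)/(1049 + 3114) + (-8 + 457)) = 1/((-4854 - 20 - 21798)/4163 + 449) = 1/((1/4163)*(-26672) + 449) = 1/(-26672/4163 + 449) = 1/(1842515/4163) = 4163/1842515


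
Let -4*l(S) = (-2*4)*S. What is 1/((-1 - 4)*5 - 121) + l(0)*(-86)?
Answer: -1/146 ≈ -0.0068493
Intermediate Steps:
l(S) = 2*S (l(S) = -(-2*4)*S/4 = -(-2)*S = 2*S)
1/((-1 - 4)*5 - 121) + l(0)*(-86) = 1/((-1 - 4)*5 - 121) + (2*0)*(-86) = 1/(-5*5 - 121) + 0*(-86) = 1/(-25 - 121) + 0 = 1/(-146) + 0 = -1/146 + 0 = -1/146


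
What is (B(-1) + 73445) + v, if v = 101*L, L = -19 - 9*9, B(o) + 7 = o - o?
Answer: 63338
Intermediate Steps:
B(o) = -7 (B(o) = -7 + (o - o) = -7 + 0 = -7)
L = -100 (L = -19 - 81 = -100)
v = -10100 (v = 101*(-100) = -10100)
(B(-1) + 73445) + v = (-7 + 73445) - 10100 = 73438 - 10100 = 63338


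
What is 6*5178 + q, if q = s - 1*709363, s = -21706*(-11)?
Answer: -439529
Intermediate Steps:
s = 238766
q = -470597 (q = 238766 - 1*709363 = 238766 - 709363 = -470597)
6*5178 + q = 6*5178 - 470597 = 31068 - 470597 = -439529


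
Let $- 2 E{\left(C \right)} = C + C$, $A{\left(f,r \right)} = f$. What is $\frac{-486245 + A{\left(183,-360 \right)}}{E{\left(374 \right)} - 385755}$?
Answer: $\frac{486062}{386129} \approx 1.2588$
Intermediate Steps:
$E{\left(C \right)} = - C$ ($E{\left(C \right)} = - \frac{C + C}{2} = - \frac{2 C}{2} = - C$)
$\frac{-486245 + A{\left(183,-360 \right)}}{E{\left(374 \right)} - 385755} = \frac{-486245 + 183}{\left(-1\right) 374 - 385755} = - \frac{486062}{-374 - 385755} = - \frac{486062}{-386129} = \left(-486062\right) \left(- \frac{1}{386129}\right) = \frac{486062}{386129}$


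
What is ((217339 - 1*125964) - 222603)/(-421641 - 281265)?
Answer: 65614/351453 ≈ 0.18669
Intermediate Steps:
((217339 - 1*125964) - 222603)/(-421641 - 281265) = ((217339 - 125964) - 222603)/(-702906) = (91375 - 222603)*(-1/702906) = -131228*(-1/702906) = 65614/351453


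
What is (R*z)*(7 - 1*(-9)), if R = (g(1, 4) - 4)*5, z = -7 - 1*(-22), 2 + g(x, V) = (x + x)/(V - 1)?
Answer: -6400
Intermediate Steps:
g(x, V) = -2 + 2*x/(-1 + V) (g(x, V) = -2 + (x + x)/(V - 1) = -2 + (2*x)/(-1 + V) = -2 + 2*x/(-1 + V))
z = 15 (z = -7 + 22 = 15)
R = -80/3 (R = (2*(1 + 1 - 1*4)/(-1 + 4) - 4)*5 = (2*(1 + 1 - 4)/3 - 4)*5 = (2*(1/3)*(-2) - 4)*5 = (-4/3 - 4)*5 = -16/3*5 = -80/3 ≈ -26.667)
(R*z)*(7 - 1*(-9)) = (-80/3*15)*(7 - 1*(-9)) = -400*(7 + 9) = -400*16 = -6400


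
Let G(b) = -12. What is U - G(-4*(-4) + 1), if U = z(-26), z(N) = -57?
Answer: -45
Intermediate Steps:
U = -57
U - G(-4*(-4) + 1) = -57 - 1*(-12) = -57 + 12 = -45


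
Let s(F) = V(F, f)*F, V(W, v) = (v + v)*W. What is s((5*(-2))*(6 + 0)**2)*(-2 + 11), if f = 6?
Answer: 13996800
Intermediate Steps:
V(W, v) = 2*W*v (V(W, v) = (2*v)*W = 2*W*v)
s(F) = 12*F**2 (s(F) = (2*F*6)*F = (12*F)*F = 12*F**2)
s((5*(-2))*(6 + 0)**2)*(-2 + 11) = (12*((5*(-2))*(6 + 0)**2)**2)*(-2 + 11) = (12*(-10*6**2)**2)*9 = (12*(-10*36)**2)*9 = (12*(-360)**2)*9 = (12*129600)*9 = 1555200*9 = 13996800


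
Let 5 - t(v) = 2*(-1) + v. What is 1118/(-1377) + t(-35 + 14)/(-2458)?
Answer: -1393300/1692333 ≈ -0.82330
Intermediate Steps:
t(v) = 7 - v (t(v) = 5 - (2*(-1) + v) = 5 - (-2 + v) = 5 + (2 - v) = 7 - v)
1118/(-1377) + t(-35 + 14)/(-2458) = 1118/(-1377) + (7 - (-35 + 14))/(-2458) = 1118*(-1/1377) + (7 - 1*(-21))*(-1/2458) = -1118/1377 + (7 + 21)*(-1/2458) = -1118/1377 + 28*(-1/2458) = -1118/1377 - 14/1229 = -1393300/1692333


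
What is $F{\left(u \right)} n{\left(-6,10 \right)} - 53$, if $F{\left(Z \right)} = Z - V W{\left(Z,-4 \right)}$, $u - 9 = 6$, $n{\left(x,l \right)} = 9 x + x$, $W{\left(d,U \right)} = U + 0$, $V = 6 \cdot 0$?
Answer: $-953$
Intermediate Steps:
$V = 0$
$W{\left(d,U \right)} = U$
$n{\left(x,l \right)} = 10 x$
$u = 15$ ($u = 9 + 6 = 15$)
$F{\left(Z \right)} = Z$ ($F{\left(Z \right)} = Z - 0 \left(-4\right) = Z - 0 = Z + 0 = Z$)
$F{\left(u \right)} n{\left(-6,10 \right)} - 53 = 15 \cdot 10 \left(-6\right) - 53 = 15 \left(-60\right) - 53 = -900 - 53 = -953$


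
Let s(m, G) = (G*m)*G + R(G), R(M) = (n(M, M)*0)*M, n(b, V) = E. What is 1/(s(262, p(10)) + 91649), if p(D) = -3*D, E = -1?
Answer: 1/327449 ≈ 3.0539e-6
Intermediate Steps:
n(b, V) = -1
R(M) = 0 (R(M) = (-1*0)*M = 0*M = 0)
s(m, G) = m*G² (s(m, G) = (G*m)*G + 0 = m*G² + 0 = m*G²)
1/(s(262, p(10)) + 91649) = 1/(262*(-3*10)² + 91649) = 1/(262*(-30)² + 91649) = 1/(262*900 + 91649) = 1/(235800 + 91649) = 1/327449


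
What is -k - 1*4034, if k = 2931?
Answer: -6965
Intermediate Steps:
-k - 1*4034 = -1*2931 - 1*4034 = -2931 - 4034 = -6965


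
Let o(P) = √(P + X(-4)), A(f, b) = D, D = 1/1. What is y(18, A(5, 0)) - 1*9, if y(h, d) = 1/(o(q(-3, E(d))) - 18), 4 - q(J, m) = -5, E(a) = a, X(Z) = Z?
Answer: -2889/319 - √5/319 ≈ -9.0634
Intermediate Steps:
D = 1
A(f, b) = 1
q(J, m) = 9 (q(J, m) = 4 - 1*(-5) = 4 + 5 = 9)
o(P) = √(-4 + P) (o(P) = √(P - 4) = √(-4 + P))
y(h, d) = 1/(-18 + √5) (y(h, d) = 1/(√(-4 + 9) - 18) = 1/(√5 - 18) = 1/(-18 + √5))
y(18, A(5, 0)) - 1*9 = (-18/319 - √5/319) - 1*9 = (-18/319 - √5/319) - 9 = -2889/319 - √5/319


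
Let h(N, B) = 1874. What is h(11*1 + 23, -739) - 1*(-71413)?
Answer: 73287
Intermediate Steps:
h(11*1 + 23, -739) - 1*(-71413) = 1874 - 1*(-71413) = 1874 + 71413 = 73287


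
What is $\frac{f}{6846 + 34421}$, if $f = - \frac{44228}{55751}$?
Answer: $- \frac{44228}{2300676517} \approx -1.9224 \cdot 10^{-5}$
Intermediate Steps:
$f = - \frac{44228}{55751}$ ($f = \left(-44228\right) \frac{1}{55751} = - \frac{44228}{55751} \approx -0.79331$)
$\frac{f}{6846 + 34421} = - \frac{44228}{55751 \left(6846 + 34421\right)} = - \frac{44228}{55751 \cdot 41267} = \left(- \frac{44228}{55751}\right) \frac{1}{41267} = - \frac{44228}{2300676517}$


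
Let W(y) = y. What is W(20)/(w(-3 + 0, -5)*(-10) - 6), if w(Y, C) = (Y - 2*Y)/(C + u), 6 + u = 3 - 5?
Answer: -65/12 ≈ -5.4167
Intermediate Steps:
u = -8 (u = -6 + (3 - 5) = -6 - 2 = -8)
w(Y, C) = -Y/(-8 + C) (w(Y, C) = (Y - 2*Y)/(C - 8) = (-Y)/(-8 + C) = -Y/(-8 + C))
W(20)/(w(-3 + 0, -5)*(-10) - 6) = 20/(-(-3 + 0)/(-8 - 5)*(-10) - 6) = 20/(-1*(-3)/(-13)*(-10) - 6) = 20/(-1*(-3)*(-1/13)*(-10) - 6) = 20/(-3/13*(-10) - 6) = 20/(30/13 - 6) = 20/(-48/13) = 20*(-13/48) = -65/12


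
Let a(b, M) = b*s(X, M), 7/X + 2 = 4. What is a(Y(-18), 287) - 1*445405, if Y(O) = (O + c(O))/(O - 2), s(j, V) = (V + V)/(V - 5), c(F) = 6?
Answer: -104669888/235 ≈ -4.4540e+5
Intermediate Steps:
X = 7/2 (X = 7/(-2 + 4) = 7/2 ≈ 3.5000)
s(j, V) = 2*V/(-5 + V) (s(j, V) = (2*V)/(-5 + V) = 2*V/(-5 + V))
Y(O) = (6 + O)/(-2 + O) (Y(O) = (O + 6)/(O - 2) = (6 + O)/(-2 + O))
a(b, M) = 2*M*b/(-5 + M) (a(b, M) = b*(2*M/(-5 + M)) = 2*M*b/(-5 + M))
a(Y(-18), 287) - 1*445405 = 2*287*((6 - 18)/(-2 - 18))/(-5 + 287) - 1*445405 = 2*287*(-12/(-20))/282 - 445405 = 2*287*(-1/20*(-12))*(1/282) - 445405 = 2*287*(⅗)*(1/282) - 445405 = 287/235 - 445405 = -104669888/235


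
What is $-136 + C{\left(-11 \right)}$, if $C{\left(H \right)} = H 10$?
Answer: $-246$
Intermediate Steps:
$C{\left(H \right)} = 10 H$
$-136 + C{\left(-11 \right)} = -136 + 10 \left(-11\right) = -136 - 110 = -246$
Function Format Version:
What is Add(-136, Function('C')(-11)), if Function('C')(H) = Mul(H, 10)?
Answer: -246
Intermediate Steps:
Function('C')(H) = Mul(10, H)
Add(-136, Function('C')(-11)) = Add(-136, Mul(10, -11)) = Add(-136, -110) = -246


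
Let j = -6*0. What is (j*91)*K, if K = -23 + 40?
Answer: 0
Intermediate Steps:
K = 17
j = 0
(j*91)*K = (0*91)*17 = 0*17 = 0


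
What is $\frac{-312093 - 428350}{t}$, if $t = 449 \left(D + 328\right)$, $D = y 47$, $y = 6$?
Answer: $- \frac{740443}{273890} \approx -2.7034$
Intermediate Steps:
$D = 282$ ($D = 6 \cdot 47 = 282$)
$t = 273890$ ($t = 449 \left(282 + 328\right) = 449 \cdot 610 = 273890$)
$\frac{-312093 - 428350}{t} = \frac{-312093 - 428350}{273890} = \left(-312093 - 428350\right) \frac{1}{273890} = \left(-740443\right) \frac{1}{273890} = - \frac{740443}{273890}$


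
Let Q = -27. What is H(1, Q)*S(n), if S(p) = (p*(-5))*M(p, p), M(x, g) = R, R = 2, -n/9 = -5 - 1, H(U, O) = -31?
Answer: 16740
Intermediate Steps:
n = 54 (n = -9*(-5 - 1) = -9*(-6) = 54)
M(x, g) = 2
S(p) = -10*p (S(p) = (p*(-5))*2 = -5*p*2 = -10*p)
H(1, Q)*S(n) = -(-310)*54 = -31*(-540) = 16740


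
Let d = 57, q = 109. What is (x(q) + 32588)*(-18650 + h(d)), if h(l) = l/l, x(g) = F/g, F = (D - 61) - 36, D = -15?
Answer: -66240875020/109 ≈ -6.0771e+8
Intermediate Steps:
F = -112 (F = (-15 - 61) - 36 = -76 - 36 = -112)
x(g) = -112/g
h(l) = 1
(x(q) + 32588)*(-18650 + h(d)) = (-112/109 + 32588)*(-18650 + 1) = (-112*1/109 + 32588)*(-18649) = (-112/109 + 32588)*(-18649) = (3551980/109)*(-18649) = -66240875020/109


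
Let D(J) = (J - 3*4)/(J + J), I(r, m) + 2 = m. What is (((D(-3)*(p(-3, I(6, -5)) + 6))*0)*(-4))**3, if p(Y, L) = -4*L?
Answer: 0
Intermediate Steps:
I(r, m) = -2 + m
D(J) = (-12 + J)/(2*J) (D(J) = (J - 12)/((2*J)) = (-12 + J)*(1/(2*J)) = (-12 + J)/(2*J))
(((D(-3)*(p(-3, I(6, -5)) + 6))*0)*(-4))**3 = (((((1/2)*(-12 - 3)/(-3))*(-4*(-2 - 5) + 6))*0)*(-4))**3 = (((((1/2)*(-1/3)*(-15))*(-4*(-7) + 6))*0)*(-4))**3 = (((5*(28 + 6)/2)*0)*(-4))**3 = ((((5/2)*34)*0)*(-4))**3 = ((85*0)*(-4))**3 = (0*(-4))**3 = 0**3 = 0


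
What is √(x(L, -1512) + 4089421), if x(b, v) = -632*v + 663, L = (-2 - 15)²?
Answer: 2*√1261417 ≈ 2246.3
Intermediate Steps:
L = 289 (L = (-17)² = 289)
x(b, v) = 663 - 632*v
√(x(L, -1512) + 4089421) = √((663 - 632*(-1512)) + 4089421) = √((663 + 955584) + 4089421) = √(956247 + 4089421) = √5045668 = 2*√1261417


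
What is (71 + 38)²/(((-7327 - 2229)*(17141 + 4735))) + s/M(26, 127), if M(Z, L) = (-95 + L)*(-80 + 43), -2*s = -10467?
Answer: -136757729335/30938964288 ≈ -4.4202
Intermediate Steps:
s = 10467/2 (s = -½*(-10467) = 10467/2 ≈ 5233.5)
M(Z, L) = 3515 - 37*L (M(Z, L) = (-95 + L)*(-37) = 3515 - 37*L)
(71 + 38)²/(((-7327 - 2229)*(17141 + 4735))) + s/M(26, 127) = (71 + 38)²/(((-7327 - 2229)*(17141 + 4735))) + 10467/(2*(3515 - 37*127)) = 109²/((-9556*21876)) + 10467/(2*(3515 - 4699)) = 11881/(-209047056) + (10467/2)/(-1184) = 11881*(-1/209047056) + (10467/2)*(-1/1184) = -11881/209047056 - 10467/2368 = -136757729335/30938964288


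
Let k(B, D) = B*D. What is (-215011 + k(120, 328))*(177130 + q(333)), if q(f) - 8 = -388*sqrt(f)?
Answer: -31114466838 + 204457764*sqrt(37) ≈ -2.9871e+10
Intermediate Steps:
q(f) = 8 - 388*sqrt(f)
(-215011 + k(120, 328))*(177130 + q(333)) = (-215011 + 120*328)*(177130 + (8 - 1164*sqrt(37))) = (-215011 + 39360)*(177130 + (8 - 1164*sqrt(37))) = -175651*(177130 + (8 - 1164*sqrt(37))) = -175651*(177138 - 1164*sqrt(37)) = -31114466838 + 204457764*sqrt(37)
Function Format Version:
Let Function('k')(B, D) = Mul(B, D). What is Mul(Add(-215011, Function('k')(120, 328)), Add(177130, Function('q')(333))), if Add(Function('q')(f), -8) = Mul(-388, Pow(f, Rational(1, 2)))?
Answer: Add(-31114466838, Mul(204457764, Pow(37, Rational(1, 2)))) ≈ -2.9871e+10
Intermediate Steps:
Function('q')(f) = Add(8, Mul(-388, Pow(f, Rational(1, 2))))
Mul(Add(-215011, Function('k')(120, 328)), Add(177130, Function('q')(333))) = Mul(Add(-215011, Mul(120, 328)), Add(177130, Add(8, Mul(-388, Pow(333, Rational(1, 2)))))) = Mul(Add(-215011, 39360), Add(177130, Add(8, Mul(-388, Mul(3, Pow(37, Rational(1, 2))))))) = Mul(-175651, Add(177130, Add(8, Mul(-1164, Pow(37, Rational(1, 2)))))) = Mul(-175651, Add(177138, Mul(-1164, Pow(37, Rational(1, 2))))) = Add(-31114466838, Mul(204457764, Pow(37, Rational(1, 2))))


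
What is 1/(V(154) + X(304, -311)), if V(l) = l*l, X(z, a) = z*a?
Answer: -1/70828 ≈ -1.4119e-5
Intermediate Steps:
X(z, a) = a*z
V(l) = l²
1/(V(154) + X(304, -311)) = 1/(154² - 311*304) = 1/(23716 - 94544) = 1/(-70828) = -1/70828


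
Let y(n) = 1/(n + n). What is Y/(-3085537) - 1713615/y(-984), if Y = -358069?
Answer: 10405647453307909/3085537 ≈ 3.3724e+9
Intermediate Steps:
y(n) = 1/(2*n)
Y/(-3085537) - 1713615/y(-984) = -358069/(-3085537) - 1713615/((½)/(-984)) = -358069*(-1/3085537) - 1713615/((½)*(-1/984)) = 358069/3085537 - 1713615/(-1/1968) = 358069/3085537 - 1713615*(-1968) = 358069/3085537 + 3372394320 = 10405647453307909/3085537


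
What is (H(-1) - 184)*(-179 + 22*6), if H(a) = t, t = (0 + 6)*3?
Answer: 7802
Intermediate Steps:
t = 18 (t = 6*3 = 18)
H(a) = 18
(H(-1) - 184)*(-179 + 22*6) = (18 - 184)*(-179 + 22*6) = -166*(-179 + 132) = -166*(-47) = 7802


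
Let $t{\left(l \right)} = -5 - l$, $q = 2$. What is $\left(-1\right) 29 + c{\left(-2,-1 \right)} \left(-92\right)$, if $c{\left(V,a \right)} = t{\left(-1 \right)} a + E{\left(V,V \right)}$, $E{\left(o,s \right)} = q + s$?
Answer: $-397$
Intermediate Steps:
$E{\left(o,s \right)} = 2 + s$
$c{\left(V,a \right)} = 2 + V - 4 a$ ($c{\left(V,a \right)} = \left(-5 - -1\right) a + \left(2 + V\right) = \left(-5 + 1\right) a + \left(2 + V\right) = - 4 a + \left(2 + V\right) = 2 + V - 4 a$)
$\left(-1\right) 29 + c{\left(-2,-1 \right)} \left(-92\right) = \left(-1\right) 29 + \left(2 - 2 - -4\right) \left(-92\right) = -29 + \left(2 - 2 + 4\right) \left(-92\right) = -29 + 4 \left(-92\right) = -29 - 368 = -397$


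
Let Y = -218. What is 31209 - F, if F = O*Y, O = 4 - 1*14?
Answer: 29029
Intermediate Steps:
O = -10 (O = 4 - 14 = -10)
F = 2180 (F = -10*(-218) = 2180)
31209 - F = 31209 - 1*2180 = 31209 - 2180 = 29029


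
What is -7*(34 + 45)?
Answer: -553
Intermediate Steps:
-7*(34 + 45) = -7*79 = -553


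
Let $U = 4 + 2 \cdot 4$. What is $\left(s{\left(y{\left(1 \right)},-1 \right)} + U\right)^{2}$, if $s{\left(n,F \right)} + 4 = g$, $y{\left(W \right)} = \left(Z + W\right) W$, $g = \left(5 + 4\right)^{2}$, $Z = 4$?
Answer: $7921$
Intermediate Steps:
$U = 12$ ($U = 4 + 8 = 12$)
$g = 81$ ($g = 9^{2} = 81$)
$y{\left(W \right)} = W \left(4 + W\right)$ ($y{\left(W \right)} = \left(4 + W\right) W = W \left(4 + W\right)$)
$s{\left(n,F \right)} = 77$ ($s{\left(n,F \right)} = -4 + 81 = 77$)
$\left(s{\left(y{\left(1 \right)},-1 \right)} + U\right)^{2} = \left(77 + 12\right)^{2} = 89^{2} = 7921$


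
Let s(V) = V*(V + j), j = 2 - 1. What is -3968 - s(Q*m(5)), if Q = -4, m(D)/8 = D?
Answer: -29408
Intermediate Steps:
m(D) = 8*D
j = 1
s(V) = V*(1 + V) (s(V) = V*(V + 1) = V*(1 + V))
-3968 - s(Q*m(5)) = -3968 - (-32*5)*(1 - 32*5) = -3968 - (-4*40)*(1 - 4*40) = -3968 - (-160)*(1 - 160) = -3968 - (-160)*(-159) = -3968 - 1*25440 = -3968 - 25440 = -29408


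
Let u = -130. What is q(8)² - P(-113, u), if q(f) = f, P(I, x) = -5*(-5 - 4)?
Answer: 19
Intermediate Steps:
P(I, x) = 45 (P(I, x) = -5*(-9) = 45)
q(8)² - P(-113, u) = 8² - 1*45 = 64 - 45 = 19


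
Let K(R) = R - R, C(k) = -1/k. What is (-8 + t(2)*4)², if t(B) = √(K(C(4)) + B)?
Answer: 96 - 64*√2 ≈ 5.4903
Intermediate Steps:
K(R) = 0
t(B) = √B (t(B) = √(0 + B) = √B)
(-8 + t(2)*4)² = (-8 + √2*4)² = (-8 + 4*√2)²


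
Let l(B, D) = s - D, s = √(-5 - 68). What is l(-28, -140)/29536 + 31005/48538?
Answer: 115319875/179202296 + I*√73/29536 ≈ 0.64352 + 0.00028927*I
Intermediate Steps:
s = I*√73 (s = √(-73) = I*√73 ≈ 8.544*I)
l(B, D) = -D + I*√73 (l(B, D) = I*√73 - D = -D + I*√73)
l(-28, -140)/29536 + 31005/48538 = (-1*(-140) + I*√73)/29536 + 31005/48538 = (140 + I*√73)*(1/29536) + 31005*(1/48538) = (35/7384 + I*√73/29536) + 31005/48538 = 115319875/179202296 + I*√73/29536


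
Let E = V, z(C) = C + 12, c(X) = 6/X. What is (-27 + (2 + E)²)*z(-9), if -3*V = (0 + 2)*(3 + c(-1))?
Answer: -33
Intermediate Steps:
z(C) = 12 + C
V = 2 (V = -(0 + 2)*(3 + 6/(-1))/3 = -2*(3 + 6*(-1))/3 = -2*(3 - 6)/3 = -2*(-3)/3 = -⅓*(-6) = 2)
E = 2
(-27 + (2 + E)²)*z(-9) = (-27 + (2 + 2)²)*(12 - 9) = (-27 + 4²)*3 = (-27 + 16)*3 = -11*3 = -33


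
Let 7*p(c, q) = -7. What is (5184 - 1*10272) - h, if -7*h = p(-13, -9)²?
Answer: -35615/7 ≈ -5087.9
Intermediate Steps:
p(c, q) = -1 (p(c, q) = (⅐)*(-7) = -1)
h = -⅐ (h = -⅐*(-1)² = -⅐*1 = -⅐ ≈ -0.14286)
(5184 - 1*10272) - h = (5184 - 1*10272) - 1*(-⅐) = (5184 - 10272) + ⅐ = -5088 + ⅐ = -35615/7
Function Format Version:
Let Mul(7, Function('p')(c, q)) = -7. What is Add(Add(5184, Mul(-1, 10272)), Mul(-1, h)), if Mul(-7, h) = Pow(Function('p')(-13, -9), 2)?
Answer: Rational(-35615, 7) ≈ -5087.9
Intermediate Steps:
Function('p')(c, q) = -1 (Function('p')(c, q) = Mul(Rational(1, 7), -7) = -1)
h = Rational(-1, 7) (h = Mul(Rational(-1, 7), Pow(-1, 2)) = Mul(Rational(-1, 7), 1) = Rational(-1, 7) ≈ -0.14286)
Add(Add(5184, Mul(-1, 10272)), Mul(-1, h)) = Add(Add(5184, Mul(-1, 10272)), Mul(-1, Rational(-1, 7))) = Add(Add(5184, -10272), Rational(1, 7)) = Add(-5088, Rational(1, 7)) = Rational(-35615, 7)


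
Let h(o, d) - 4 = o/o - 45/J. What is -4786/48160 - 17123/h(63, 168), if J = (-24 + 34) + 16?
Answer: -2144114249/409360 ≈ -5237.7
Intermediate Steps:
J = 26 (J = 10 + 16 = 26)
h(o, d) = 85/26 (h(o, d) = 4 + (o/o - 45/26) = 4 + (1 - 45*1/26) = 4 + (1 - 45/26) = 4 - 19/26 = 85/26)
-4786/48160 - 17123/h(63, 168) = -4786/48160 - 17123/85/26 = -4786*1/48160 - 17123*26/85 = -2393/24080 - 445198/85 = -2144114249/409360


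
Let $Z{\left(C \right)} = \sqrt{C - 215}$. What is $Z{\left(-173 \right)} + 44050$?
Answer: $44050 + 2 i \sqrt{97} \approx 44050.0 + 19.698 i$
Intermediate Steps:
$Z{\left(C \right)} = \sqrt{-215 + C}$
$Z{\left(-173 \right)} + 44050 = \sqrt{-215 - 173} + 44050 = \sqrt{-388} + 44050 = 2 i \sqrt{97} + 44050 = 44050 + 2 i \sqrt{97}$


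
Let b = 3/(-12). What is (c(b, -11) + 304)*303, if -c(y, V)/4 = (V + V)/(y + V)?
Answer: 1346128/15 ≈ 89742.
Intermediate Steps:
b = -¼ (b = 3*(-1/12) = -¼ ≈ -0.25000)
c(y, V) = -8*V/(V + y) (c(y, V) = -4*(V + V)/(y + V) = -4*2*V/(V + y) = -8*V/(V + y))
(c(b, -11) + 304)*303 = (-8*(-11)/(-11 - ¼) + 304)*303 = (-8*(-11)/(-45/4) + 304)*303 = (-8*(-11)*(-4/45) + 304)*303 = (-352/45 + 304)*303 = (13328/45)*303 = 1346128/15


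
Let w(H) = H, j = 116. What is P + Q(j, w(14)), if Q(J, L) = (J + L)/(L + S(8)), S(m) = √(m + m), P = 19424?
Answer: 174881/9 ≈ 19431.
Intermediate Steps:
S(m) = √2*√m (S(m) = √(2*m) = √2*√m)
Q(J, L) = (J + L)/(4 + L) (Q(J, L) = (J + L)/(L + √2*√8) = (J + L)/(L + √2*(2*√2)) = (J + L)/(L + 4) = (J + L)/(4 + L))
P + Q(j, w(14)) = 19424 + (116 + 14)/(4 + 14) = 19424 + 130/18 = 19424 + (1/18)*130 = 19424 + 65/9 = 174881/9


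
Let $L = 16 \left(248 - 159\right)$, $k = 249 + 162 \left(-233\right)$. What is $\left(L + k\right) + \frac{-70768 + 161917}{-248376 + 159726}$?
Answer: $- \frac{1065987533}{29550} \approx -36074.0$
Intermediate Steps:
$k = -37497$ ($k = 249 - 37746 = -37497$)
$L = 1424$ ($L = 16 \cdot 89 = 1424$)
$\left(L + k\right) + \frac{-70768 + 161917}{-248376 + 159726} = \left(1424 - 37497\right) + \frac{-70768 + 161917}{-248376 + 159726} = -36073 + \frac{91149}{-88650} = -36073 + 91149 \left(- \frac{1}{88650}\right) = -36073 - \frac{30383}{29550} = - \frac{1065987533}{29550}$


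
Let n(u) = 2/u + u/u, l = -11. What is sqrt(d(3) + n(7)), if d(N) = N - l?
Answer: sqrt(749)/7 ≈ 3.9097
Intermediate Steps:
n(u) = 1 + 2/u (n(u) = 2/u + 1 = 1 + 2/u)
d(N) = 11 + N (d(N) = N - 1*(-11) = N + 11 = 11 + N)
sqrt(d(3) + n(7)) = sqrt((11 + 3) + (2 + 7)/7) = sqrt(14 + (1/7)*9) = sqrt(14 + 9/7) = sqrt(107/7) = sqrt(749)/7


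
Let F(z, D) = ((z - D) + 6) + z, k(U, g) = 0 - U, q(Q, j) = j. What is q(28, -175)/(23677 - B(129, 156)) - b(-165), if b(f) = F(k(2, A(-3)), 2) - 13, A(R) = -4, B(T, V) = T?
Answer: 43707/3364 ≈ 12.993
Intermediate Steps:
k(U, g) = -U
F(z, D) = 6 - D + 2*z (F(z, D) = (6 + z - D) + z = 6 - D + 2*z)
b(f) = -13 (b(f) = (6 - 1*2 + 2*(-1*2)) - 13 = (6 - 2 + 2*(-2)) - 13 = (6 - 2 - 4) - 13 = 0 - 13 = -13)
q(28, -175)/(23677 - B(129, 156)) - b(-165) = -175/(23677 - 1*129) - 1*(-13) = -175/(23677 - 129) + 13 = -175/23548 + 13 = -175*1/23548 + 13 = -25/3364 + 13 = 43707/3364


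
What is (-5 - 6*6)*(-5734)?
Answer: 235094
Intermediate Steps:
(-5 - 6*6)*(-5734) = (-5 - 36)*(-5734) = -41*(-5734) = 235094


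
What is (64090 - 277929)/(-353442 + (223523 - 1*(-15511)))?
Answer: 213839/114408 ≈ 1.8691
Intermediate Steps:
(64090 - 277929)/(-353442 + (223523 - 1*(-15511))) = -213839/(-353442 + (223523 + 15511)) = -213839/(-353442 + 239034) = -213839/(-114408) = -213839*(-1/114408) = 213839/114408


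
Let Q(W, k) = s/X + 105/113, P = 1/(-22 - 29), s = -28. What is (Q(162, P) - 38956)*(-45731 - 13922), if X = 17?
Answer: 262599015195/113 ≈ 2.3239e+9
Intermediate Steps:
P = -1/51 (P = 1/(-51) = -1/51 ≈ -0.019608)
Q(W, k) = -1379/1921 (Q(W, k) = -28/17 + 105/113 = -1379/1921)
(Q(162, P) - 38956)*(-45731 - 13922) = (-1379/1921 - 38956)*(-45731 - 13922) = -74835855/1921*(-59653) = 262599015195/113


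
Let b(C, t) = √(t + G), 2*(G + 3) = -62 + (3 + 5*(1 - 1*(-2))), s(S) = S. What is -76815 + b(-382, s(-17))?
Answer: -76815 + I*√42 ≈ -76815.0 + 6.4807*I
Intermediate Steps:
G = -25 (G = -3 + (-62 + (3 + 5*(1 - 1*(-2))))/2 = -3 + (-62 + (3 + 5*(1 + 2)))/2 = -3 + (-62 + (3 + 5*3))/2 = -3 + (-62 + (3 + 15))/2 = -3 + (-62 + 18)/2 = -3 + (½)*(-44) = -3 - 22 = -25)
b(C, t) = √(-25 + t) (b(C, t) = √(t - 25) = √(-25 + t))
-76815 + b(-382, s(-17)) = -76815 + √(-25 - 17) = -76815 + √(-42) = -76815 + I*√42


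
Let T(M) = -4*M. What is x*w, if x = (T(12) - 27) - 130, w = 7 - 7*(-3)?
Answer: -5740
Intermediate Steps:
w = 28 (w = 7 + 21 = 28)
x = -205 (x = (-4*12 - 27) - 130 = (-48 - 27) - 130 = -75 - 130 = -205)
x*w = -205*28 = -5740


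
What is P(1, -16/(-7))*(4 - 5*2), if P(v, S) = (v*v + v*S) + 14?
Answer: -726/7 ≈ -103.71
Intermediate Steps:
P(v, S) = 14 + v**2 + S*v (P(v, S) = (v**2 + S*v) + 14 = 14 + v**2 + S*v)
P(1, -16/(-7))*(4 - 5*2) = (14 + 1**2 - 16/(-7)*1)*(4 - 5*2) = (14 + 1 - 16*(-1/7)*1)*(4 - 1*10) = (14 + 1 + (16/7)*1)*(4 - 10) = (14 + 1 + 16/7)*(-6) = (121/7)*(-6) = -726/7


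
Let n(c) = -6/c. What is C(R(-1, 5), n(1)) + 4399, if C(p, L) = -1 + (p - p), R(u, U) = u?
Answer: 4398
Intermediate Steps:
C(p, L) = -1 (C(p, L) = -1 + 0 = -1)
C(R(-1, 5), n(1)) + 4399 = -1 + 4399 = 4398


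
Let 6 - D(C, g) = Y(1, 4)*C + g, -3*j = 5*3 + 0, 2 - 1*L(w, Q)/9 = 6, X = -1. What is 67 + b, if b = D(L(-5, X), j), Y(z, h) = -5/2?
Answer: -12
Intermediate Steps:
Y(z, h) = -5/2 (Y(z, h) = -5*½ = -5/2)
L(w, Q) = -36 (L(w, Q) = 18 - 9*6 = 18 - 54 = -36)
j = -5 (j = -(5*3 + 0)/3 = -(15 + 0)/3 = -⅓*15 = -5)
D(C, g) = 6 - g + 5*C/2 (D(C, g) = 6 - (-5*C/2 + g) = 6 - (g - 5*C/2) = 6 + (-g + 5*C/2) = 6 - g + 5*C/2)
b = -79 (b = 6 - 1*(-5) + (5/2)*(-36) = 6 + 5 - 90 = -79)
67 + b = 67 - 79 = -12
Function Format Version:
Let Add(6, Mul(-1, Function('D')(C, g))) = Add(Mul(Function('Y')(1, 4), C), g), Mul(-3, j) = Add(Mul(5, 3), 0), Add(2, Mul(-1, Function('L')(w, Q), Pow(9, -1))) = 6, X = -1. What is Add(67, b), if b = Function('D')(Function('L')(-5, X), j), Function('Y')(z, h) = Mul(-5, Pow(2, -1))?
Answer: -12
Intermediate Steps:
Function('Y')(z, h) = Rational(-5, 2) (Function('Y')(z, h) = Mul(-5, Rational(1, 2)) = Rational(-5, 2))
Function('L')(w, Q) = -36 (Function('L')(w, Q) = Add(18, Mul(-9, 6)) = Add(18, -54) = -36)
j = -5 (j = Mul(Rational(-1, 3), Add(Mul(5, 3), 0)) = Mul(Rational(-1, 3), Add(15, 0)) = Mul(Rational(-1, 3), 15) = -5)
Function('D')(C, g) = Add(6, Mul(-1, g), Mul(Rational(5, 2), C)) (Function('D')(C, g) = Add(6, Mul(-1, Add(Mul(Rational(-5, 2), C), g))) = Add(6, Mul(-1, Add(g, Mul(Rational(-5, 2), C)))) = Add(6, Add(Mul(-1, g), Mul(Rational(5, 2), C))) = Add(6, Mul(-1, g), Mul(Rational(5, 2), C)))
b = -79 (b = Add(6, Mul(-1, -5), Mul(Rational(5, 2), -36)) = Add(6, 5, -90) = -79)
Add(67, b) = Add(67, -79) = -12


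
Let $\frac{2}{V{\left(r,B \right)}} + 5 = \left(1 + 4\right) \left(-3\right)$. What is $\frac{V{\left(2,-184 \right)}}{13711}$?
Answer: $- \frac{1}{137110} \approx -7.2934 \cdot 10^{-6}$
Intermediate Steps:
$V{\left(r,B \right)} = - \frac{1}{10}$ ($V{\left(r,B \right)} = \frac{2}{-5 + \left(1 + 4\right) \left(-3\right)} = \frac{2}{-5 + 5 \left(-3\right)} = \frac{2}{-5 - 15} = \frac{2}{-20} = 2 \left(- \frac{1}{20}\right) = - \frac{1}{10}$)
$\frac{V{\left(2,-184 \right)}}{13711} = - \frac{1}{10 \cdot 13711} = \left(- \frac{1}{10}\right) \frac{1}{13711} = - \frac{1}{137110}$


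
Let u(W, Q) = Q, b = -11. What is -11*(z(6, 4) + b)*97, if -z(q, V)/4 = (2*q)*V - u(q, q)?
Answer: 190993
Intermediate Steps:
z(q, V) = 4*q - 8*V*q (z(q, V) = -4*((2*q)*V - q) = -4*(2*V*q - q) = -4*(-q + 2*V*q) = 4*q - 8*V*q)
-11*(z(6, 4) + b)*97 = -11*(4*6*(1 - 2*4) - 11)*97 = -11*(4*6*(1 - 8) - 11)*97 = -11*(4*6*(-7) - 11)*97 = -11*(-168 - 11)*97 = -11*(-179)*97 = 1969*97 = 190993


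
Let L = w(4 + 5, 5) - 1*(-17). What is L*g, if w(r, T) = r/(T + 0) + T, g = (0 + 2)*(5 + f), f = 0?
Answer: 238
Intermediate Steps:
g = 10 (g = (0 + 2)*(5 + 0) = 2*5 = 10)
w(r, T) = T + r/T (w(r, T) = r/T + T = T + r/T)
L = 119/5 (L = (5 + (4 + 5)/5) - 1*(-17) = (5 + 9*(1/5)) + 17 = (5 + 9/5) + 17 = 34/5 + 17 = 119/5 ≈ 23.800)
L*g = (119/5)*10 = 238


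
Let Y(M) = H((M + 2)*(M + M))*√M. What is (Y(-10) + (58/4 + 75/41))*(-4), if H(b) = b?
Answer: -2678/41 - 640*I*√10 ≈ -65.317 - 2023.9*I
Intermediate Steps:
Y(M) = 2*M^(3/2)*(2 + M) (Y(M) = ((M + 2)*(M + M))*√M = ((2 + M)*(2*M))*√M = (2*M*(2 + M))*√M = 2*M^(3/2)*(2 + M))
(Y(-10) + (58/4 + 75/41))*(-4) = (2*(-10)^(3/2)*(2 - 10) + (58/4 + 75/41))*(-4) = (2*(-10*I*√10)*(-8) + (58*(¼) + 75*(1/41)))*(-4) = (160*I*√10 + (29/2 + 75/41))*(-4) = (160*I*√10 + 1339/82)*(-4) = (1339/82 + 160*I*√10)*(-4) = -2678/41 - 640*I*√10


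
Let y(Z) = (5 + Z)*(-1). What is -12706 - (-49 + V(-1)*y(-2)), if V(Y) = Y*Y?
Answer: -12654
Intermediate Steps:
V(Y) = Y**2
y(Z) = -5 - Z
-12706 - (-49 + V(-1)*y(-2)) = -12706 - (-49 + (-1)**2*(-5 - 1*(-2))) = -12706 - (-49 + 1*(-5 + 2)) = -12706 - (-49 + 1*(-3)) = -12706 - (-49 - 3) = -12706 - 1*(-52) = -12706 + 52 = -12654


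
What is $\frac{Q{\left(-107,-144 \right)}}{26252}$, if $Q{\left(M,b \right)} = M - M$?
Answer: $0$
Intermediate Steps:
$Q{\left(M,b \right)} = 0$
$\frac{Q{\left(-107,-144 \right)}}{26252} = \frac{0}{26252} = 0 \cdot \frac{1}{26252} = 0$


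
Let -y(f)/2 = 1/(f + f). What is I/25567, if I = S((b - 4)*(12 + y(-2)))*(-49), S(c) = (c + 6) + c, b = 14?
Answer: -12544/25567 ≈ -0.49063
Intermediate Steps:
y(f) = -1/f (y(f) = -2/(f + f) = -2*1/(2*f) = -1/f)
S(c) = 6 + 2*c (S(c) = (6 + c) + c = 6 + 2*c)
I = -12544 (I = (6 + 2*((14 - 4)*(12 - 1/(-2))))*(-49) = (6 + 2*(10*(12 - 1*(-1/2))))*(-49) = (6 + 2*(10*(12 + 1/2)))*(-49) = (6 + 2*(10*(25/2)))*(-49) = (6 + 2*125)*(-49) = (6 + 250)*(-49) = 256*(-49) = -12544)
I/25567 = -12544/25567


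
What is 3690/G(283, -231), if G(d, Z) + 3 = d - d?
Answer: -1230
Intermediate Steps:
G(d, Z) = -3 (G(d, Z) = -3 + (d - d) = -3 + 0 = -3)
3690/G(283, -231) = 3690/(-3) = 3690*(-1/3) = -1230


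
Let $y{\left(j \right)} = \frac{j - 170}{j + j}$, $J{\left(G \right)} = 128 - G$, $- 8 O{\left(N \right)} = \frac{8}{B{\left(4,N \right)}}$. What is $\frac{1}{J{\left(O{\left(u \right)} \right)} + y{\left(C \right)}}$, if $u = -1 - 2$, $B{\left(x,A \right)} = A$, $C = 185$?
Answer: $\frac{222}{28351} \approx 0.0078304$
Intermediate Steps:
$u = -3$ ($u = -1 - 2 = -3$)
$O{\left(N \right)} = - \frac{1}{N}$ ($O{\left(N \right)} = - \frac{8 \frac{1}{N}}{8} = - \frac{1}{N}$)
$y{\left(j \right)} = \frac{-170 + j}{2 j}$
$\frac{1}{J{\left(O{\left(u \right)} \right)} + y{\left(C \right)}} = \frac{1}{\left(128 - - \frac{1}{-3}\right) + \frac{-170 + 185}{2 \cdot 185}} = \frac{1}{\left(128 - \left(-1\right) \left(- \frac{1}{3}\right)\right) + \frac{1}{2} \cdot \frac{1}{185} \cdot 15} = \frac{1}{\left(128 - \frac{1}{3}\right) + \frac{3}{74}} = \frac{1}{\frac{383}{3} + \frac{3}{74}} = \frac{1}{\frac{28351}{222}} = \frac{222}{28351}$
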